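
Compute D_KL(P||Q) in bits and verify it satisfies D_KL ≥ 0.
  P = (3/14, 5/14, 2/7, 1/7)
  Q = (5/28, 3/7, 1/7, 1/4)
0.1328 bits

KL divergence satisfies the Gibbs inequality: D_KL(P||Q) ≥ 0 for all distributions P, Q.

D_KL(P||Q) = Σ p(x) log(p(x)/q(x))
Term by term:
  x=0: 3/14 × log_2[(3/14)/(5/28)] = 0.0564
  x=1: 5/14 × log_2[(5/14)/(3/7)] = -0.0939
  x=2: 2/7 × log_2[(2/7)/(1/7)] = 0.2857
  x=3: 1/7 × log_2[(1/7)/(1/4)] = -0.1153
D_KL(P||Q) = 0.1328 bits

D_KL(P||Q) = 0.1328 ≥ 0 ✓

This non-negativity is a fundamental property: relative entropy cannot be negative because it measures how different Q is from P.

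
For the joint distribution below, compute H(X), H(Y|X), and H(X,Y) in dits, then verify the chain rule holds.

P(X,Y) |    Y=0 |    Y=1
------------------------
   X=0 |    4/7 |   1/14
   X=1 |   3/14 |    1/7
H(X,Y) = 0.4848, H(X) = 0.2831, H(Y|X) = 0.2018 (all in dits)

Chain rule: H(X,Y) = H(X) + H(Y|X)

Left side — joint entropy directly:
H(X,Y) = -Σ p(x,y) log p(x,y) = 0.4848 dits

Right side — compute H(Y|X) from the conditional distributions:
P(X) = (9/14, 5/14), so H(X) = 0.2831 dits
H(Y|X) = Σ_x P(X=x) · H(Y|X=x):
  P(Y|X=0) = (8/9, 1/9), H(Y|X=0) = 0.1515, weight P(X=0) = 9/14
  P(Y|X=1) = (3/5, 2/5), H(Y|X=1) = 0.2923, weight P(X=1) = 5/14
H(Y|X) = 0.2018 dits

H(X) + H(Y|X) = 0.2831 + 0.2018 = 0.4848 dits

Both sides equal 0.4848 dits. ✓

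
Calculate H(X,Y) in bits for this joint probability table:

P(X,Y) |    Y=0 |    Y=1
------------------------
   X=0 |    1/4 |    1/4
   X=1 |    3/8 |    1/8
1.9056 bits

Joint entropy is H(X,Y) = -Σ_{x,y} p(x,y) log p(x,y).

Summing over all non-zero entries:
H(X,Y) = -[1/4·log_2(1/4) + 1/4·log_2(1/4) + 3/8·log_2(3/8) + 1/8·log_2(1/8)]
H(X,Y) = 1.9056 bits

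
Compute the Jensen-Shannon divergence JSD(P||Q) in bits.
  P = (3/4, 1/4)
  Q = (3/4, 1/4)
0.0000 bits

Jensen-Shannon divergence is:
JSD(P||Q) = 0.5 × D_KL(P||M) + 0.5 × D_KL(Q||M)
where M = 0.5 × (P + Q) is the mixture distribution.

M = 0.5 × (3/4, 1/4) + 0.5 × (3/4, 1/4) = (3/4, 1/4)

D_KL(P||M) = 0.0000 bits
D_KL(Q||M) = 0.0000 bits

JSD(P||Q) = 0.5 × 0.0000 + 0.5 × 0.0000 = 0.0000 bits

Unlike KL divergence, JSD is symmetric and bounded: 0 ≤ JSD ≤ log(2).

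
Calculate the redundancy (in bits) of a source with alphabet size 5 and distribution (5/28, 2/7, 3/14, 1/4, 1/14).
0.1135 bits

Redundancy measures how far a source is from maximum entropy:
R = H_max - H(X)

Maximum entropy for 5 symbols: H_max = log_2(5) = 2.3219 bits
Actual entropy: H(X) = 2.2084 bits
Redundancy: R = 2.3219 - 2.2084 = 0.1135 bits

This redundancy represents potential for compression: the source could be compressed by 0.1135 bits per symbol.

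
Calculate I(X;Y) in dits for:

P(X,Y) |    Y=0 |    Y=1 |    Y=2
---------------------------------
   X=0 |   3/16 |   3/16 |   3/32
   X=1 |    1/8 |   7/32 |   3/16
0.0093 dits

Mutual information: I(X;Y) = H(X) + H(Y) - H(X,Y)

Marginals:
P(X) = (15/32, 17/32), H(X) = 0.3002 dits
P(Y) = (5/16, 13/32, 9/32), H(Y) = 0.4717 dits

Joint entropy: H(X,Y) = 0.7626 dits

I(X;Y) = 0.3002 + 0.4717 - 0.7626 = 0.0093 dits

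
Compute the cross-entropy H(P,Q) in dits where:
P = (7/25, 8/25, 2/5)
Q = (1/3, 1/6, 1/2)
0.5030 dits

Cross-entropy: H(P,Q) = -Σ p(x) log q(x)

Alternatively: H(P,Q) = H(P) + D_KL(P||Q)
H(P) = 0.4723 dits
D_KL(P||Q) = 0.0307 dits

H(P,Q) = 0.4723 + 0.0307 = 0.5030 dits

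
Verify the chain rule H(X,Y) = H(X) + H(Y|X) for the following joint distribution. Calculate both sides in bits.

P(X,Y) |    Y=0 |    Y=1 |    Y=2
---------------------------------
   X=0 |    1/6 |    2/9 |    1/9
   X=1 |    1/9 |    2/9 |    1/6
H(X,Y) = 2.5305, H(X) = 1.0000, H(Y|X) = 1.5305 (all in bits)

Chain rule: H(X,Y) = H(X) + H(Y|X)

Left side — joint entropy directly:
H(X,Y) = -Σ p(x,y) log p(x,y) = 2.5305 bits

Right side — compute H(Y|X) from the conditional distributions:
P(X) = (1/2, 1/2), so H(X) = 1.0000 bits
H(Y|X) = Σ_x P(X=x) · H(Y|X=x):
  P(Y|X=0) = (1/3, 4/9, 2/9), H(Y|X=0) = 1.5305, weight P(X=0) = 1/2
  P(Y|X=1) = (2/9, 4/9, 1/3), H(Y|X=1) = 1.5305, weight P(X=1) = 1/2
H(Y|X) = 1.5305 bits

H(X) + H(Y|X) = 1.0000 + 1.5305 = 2.5305 bits

Both sides equal 2.5305 bits. ✓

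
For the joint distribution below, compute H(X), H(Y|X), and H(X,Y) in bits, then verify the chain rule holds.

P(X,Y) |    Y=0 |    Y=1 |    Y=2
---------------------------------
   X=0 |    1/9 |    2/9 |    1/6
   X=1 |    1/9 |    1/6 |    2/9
H(X,Y) = 2.5305, H(X) = 1.0000, H(Y|X) = 1.5305 (all in bits)

Chain rule: H(X,Y) = H(X) + H(Y|X)

Left side — joint entropy directly:
H(X,Y) = -Σ p(x,y) log p(x,y) = 2.5305 bits

Right side — compute H(Y|X) from the conditional distributions:
P(X) = (1/2, 1/2), so H(X) = 1.0000 bits
H(Y|X) = Σ_x P(X=x) · H(Y|X=x):
  P(Y|X=0) = (2/9, 4/9, 1/3), H(Y|X=0) = 1.5305, weight P(X=0) = 1/2
  P(Y|X=1) = (2/9, 1/3, 4/9), H(Y|X=1) = 1.5305, weight P(X=1) = 1/2
H(Y|X) = 1.5305 bits

H(X) + H(Y|X) = 1.0000 + 1.5305 = 2.5305 bits

Both sides equal 2.5305 bits. ✓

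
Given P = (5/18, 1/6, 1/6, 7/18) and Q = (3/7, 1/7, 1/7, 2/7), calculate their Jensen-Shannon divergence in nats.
0.0130 nats

Jensen-Shannon divergence is:
JSD(P||Q) = 0.5 × D_KL(P||M) + 0.5 × D_KL(Q||M)
where M = 0.5 × (P + Q) is the mixture distribution.

M = 0.5 × (5/18, 1/6, 1/6, 7/18) + 0.5 × (3/7, 1/7, 1/7, 2/7) = (0.353175, 0.154762, 0.154762, 0.337302)

D_KL(P||M) = 0.0133 nats
D_KL(Q||M) = 0.0126 nats

JSD(P||Q) = 0.5 × 0.0133 + 0.5 × 0.0126 = 0.0130 nats

Unlike KL divergence, JSD is symmetric and bounded: 0 ≤ JSD ≤ log(2).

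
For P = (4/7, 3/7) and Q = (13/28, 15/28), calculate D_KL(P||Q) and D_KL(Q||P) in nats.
D_KL(P||Q) = 0.0230, D_KL(Q||P) = 0.0231

KL divergence is not symmetric: D_KL(P||Q) ≠ D_KL(Q||P) in general.

D_KL(P||Q) = 0.0230 nats
D_KL(Q||P) = 0.0231 nats

No, they are not equal!

This asymmetry is why KL divergence is not a true distance metric.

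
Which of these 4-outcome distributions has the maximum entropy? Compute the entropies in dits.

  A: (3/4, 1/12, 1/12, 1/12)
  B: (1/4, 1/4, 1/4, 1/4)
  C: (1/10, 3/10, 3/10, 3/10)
B

For a discrete distribution over n outcomes, entropy is maximized by the uniform distribution.

Computing entropies:
H(A) = 0.3635 dits
H(B) = 0.6021 dits
H(C) = 0.5706 dits

The uniform distribution (where all probabilities equal 1/4) achieves the maximum entropy of log_10(4) = 0.6021 dits.

Distribution B has the highest entropy.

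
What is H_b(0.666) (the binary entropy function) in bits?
0.9190 bits

The binary entropy function is:
H(p) = -p log(p) - (1-p) log(1-p)

H(0.666) = -0.666 × log_2(0.666) - 0.334 × log_2(0.334)
H(0.666) = 0.9190 bits

Note: Binary entropy is maximized at p=0.5 (H=1 bit) and minimized at p=0 or p=1 (H=0).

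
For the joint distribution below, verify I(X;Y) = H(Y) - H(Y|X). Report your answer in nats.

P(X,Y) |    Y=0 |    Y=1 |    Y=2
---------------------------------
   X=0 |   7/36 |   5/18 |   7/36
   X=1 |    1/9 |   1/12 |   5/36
I(X;Y) = 0.0148 nats

Mutual information has multiple equivalent forms:
- I(X;Y) = H(X) - H(X|Y)
- I(X;Y) = H(Y) - H(Y|X)
- I(X;Y) = H(X) + H(Y) - H(X,Y)

Computing all quantities:
H(X) = 0.6365, H(Y) = 1.0963, H(X,Y) = 1.7181
H(X|Y) = 0.6218, H(Y|X) = 1.0815

Verification:
H(X) - H(X|Y) = 0.6365 - 0.6218 = 0.0148
H(Y) - H(Y|X) = 1.0963 - 1.0815 = 0.0148
H(X) + H(Y) - H(X,Y) = 0.6365 + 1.0963 - 1.7181 = 0.0148

All forms give I(X;Y) = 0.0148 nats. ✓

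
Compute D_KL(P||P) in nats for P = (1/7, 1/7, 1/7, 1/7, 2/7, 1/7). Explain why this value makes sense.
0.0000 nats

KL divergence satisfies the Gibbs inequality: D_KL(P||Q) ≥ 0 for all distributions P, Q.

D_KL(P||Q) = Σ p(x) log(p(x)/q(x))
Each term is p(x) × log_e(p(x)/p(x)) = p(x) × log_e(1) = 0, so the sum is 0.
D_KL(P||Q) = 0.0000 nats

When P = Q, the KL divergence is exactly 0, as there is no 'divergence' between identical distributions.

This non-negativity is a fundamental property: relative entropy cannot be negative because it measures how different Q is from P.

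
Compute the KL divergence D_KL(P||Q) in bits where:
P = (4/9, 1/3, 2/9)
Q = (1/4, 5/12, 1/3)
0.1316 bits

KL divergence: D_KL(P||Q) = Σ p(x) log(p(x)/q(x))

Computing term by term:
  x=0: 4/9 × log_2[(4/9)/(1/4)] = 4/9 × 0.8301 = 0.3689
  x=1: 1/3 × log_2[(1/3)/(5/12)] = 1/3 × -0.3219 = -0.1073
  x=2: 2/9 × log_2[(2/9)/(1/3)] = 2/9 × -0.5850 = -0.1300

D_KL(P||Q) = 0.1316 bits

Note: KL divergence is always non-negative and equals 0 iff P = Q.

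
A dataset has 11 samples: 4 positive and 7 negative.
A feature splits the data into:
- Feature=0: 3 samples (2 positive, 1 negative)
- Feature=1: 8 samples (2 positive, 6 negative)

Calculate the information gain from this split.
0.1052 bits

Information Gain = H(Y) - H(Y|Feature)

Before split:
P(positive) = 4/11 = 0.3636
H(Y) = 0.9457 bits

After split:
Feature=0: H = 0.9183 bits (weight = 3/11)
Feature=1: H = 0.8113 bits (weight = 8/11)
H(Y|Feature) = (3/11)×0.9183 + (8/11)×0.8113 = 0.8405 bits

Information Gain = 0.9457 - 0.8405 = 0.1052 bits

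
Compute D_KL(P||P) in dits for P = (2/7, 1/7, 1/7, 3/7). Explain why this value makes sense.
0.0000 dits

KL divergence satisfies the Gibbs inequality: D_KL(P||Q) ≥ 0 for all distributions P, Q.

D_KL(P||Q) = Σ p(x) log(p(x)/q(x))
Each term is p(x) × log_10(p(x)/p(x)) = p(x) × log_10(1) = 0, so the sum is 0.
D_KL(P||Q) = 0.0000 dits

When P = Q, the KL divergence is exactly 0, as there is no 'divergence' between identical distributions.

This non-negativity is a fundamental property: relative entropy cannot be negative because it measures how different Q is from P.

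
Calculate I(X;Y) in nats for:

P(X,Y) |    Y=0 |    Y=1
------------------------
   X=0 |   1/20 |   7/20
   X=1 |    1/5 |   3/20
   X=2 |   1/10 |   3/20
0.0895 nats

Mutual information: I(X;Y) = H(X) + H(Y) - H(X,Y)

Marginals:
P(X) = (2/5, 7/20, 1/4), H(X) = 1.0805 nats
P(Y) = (7/20, 13/20), H(Y) = 0.6474 nats

Joint entropy: H(X,Y) = 1.6385 nats

I(X;Y) = 1.0805 + 0.6474 - 1.6385 = 0.0895 nats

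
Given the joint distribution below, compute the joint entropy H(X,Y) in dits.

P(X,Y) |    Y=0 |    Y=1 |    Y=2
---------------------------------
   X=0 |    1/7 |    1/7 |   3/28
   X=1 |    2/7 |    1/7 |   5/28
0.7552 dits

Joint entropy is H(X,Y) = -Σ_{x,y} p(x,y) log p(x,y).

Summing over all non-zero entries:
H(X,Y) = -[1/7·log_10(1/7) + 1/7·log_10(1/7) + 3/28·log_10(3/28) + 2/7·log_10(2/7) + 1/7·log_10(1/7) + 5/28·log_10(5/28)]
H(X,Y) = 0.7552 dits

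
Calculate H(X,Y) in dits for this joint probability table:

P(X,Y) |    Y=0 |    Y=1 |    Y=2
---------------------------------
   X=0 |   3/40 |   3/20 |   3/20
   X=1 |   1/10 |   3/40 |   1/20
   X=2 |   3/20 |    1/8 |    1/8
0.9303 dits

Joint entropy is H(X,Y) = -Σ_{x,y} p(x,y) log p(x,y).

Summing over all non-zero entries:
H(X,Y) = -[3/40·log_10(3/40) + 3/20·log_10(3/20) + 3/20·log_10(3/20) + 1/10·log_10(1/10) + 3/40·log_10(3/40) + 1/20·log_10(1/20) + 3/20·log_10(3/20) + 1/8·log_10(1/8) + 1/8·log_10(1/8)]
H(X,Y) = 0.9303 dits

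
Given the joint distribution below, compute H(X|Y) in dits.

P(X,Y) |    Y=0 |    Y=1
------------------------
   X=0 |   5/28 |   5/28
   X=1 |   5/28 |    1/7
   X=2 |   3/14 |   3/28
0.4723 dits

Using the chain rule: H(X|Y) = H(X,Y) - H(Y)

First, compute H(X,Y) = 0.7688 dits

Marginal P(Y) = (4/7, 3/7)
H(Y) = 0.2966 dits

H(X|Y) = H(X,Y) - H(Y) = 0.7688 - 0.2966 = 0.4723 dits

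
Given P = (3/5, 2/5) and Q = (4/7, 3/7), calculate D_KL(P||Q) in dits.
0.0007 dits

KL divergence: D_KL(P||Q) = Σ p(x) log(p(x)/q(x))

Computing term by term:
  x=0: 3/5 × log_10[(3/5)/(4/7)] = 3/5 × 0.0212 = 0.0127
  x=1: 2/5 × log_10[(2/5)/(3/7)] = 2/5 × -0.0300 = -0.0120

D_KL(P||Q) = 0.0007 dits

Note: KL divergence is always non-negative and equals 0 iff P = Q.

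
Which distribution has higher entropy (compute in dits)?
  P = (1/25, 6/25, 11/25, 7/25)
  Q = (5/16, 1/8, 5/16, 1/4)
Q

Computing entropies in dits:
H(P) = 0.5163
H(Q) = 0.5791

Distribution Q has higher entropy.

Intuition: The distribution closer to uniform (more spread out) has higher entropy.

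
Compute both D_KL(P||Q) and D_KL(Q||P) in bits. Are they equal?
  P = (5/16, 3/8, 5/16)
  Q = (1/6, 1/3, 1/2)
D_KL(P||Q) = 0.1352, D_KL(Q||P) = 0.1312

KL divergence is not symmetric: D_KL(P||Q) ≠ D_KL(Q||P) in general.

D_KL(P||Q) = 0.1352 bits
D_KL(Q||P) = 0.1312 bits

No, they are not equal!

This asymmetry is why KL divergence is not a true distance metric.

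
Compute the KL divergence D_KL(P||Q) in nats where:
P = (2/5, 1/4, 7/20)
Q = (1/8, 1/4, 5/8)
0.2623 nats

KL divergence: D_KL(P||Q) = Σ p(x) log(p(x)/q(x))

Computing term by term:
  x=0: 2/5 × log_e[(2/5)/(1/8)] = 2/5 × 1.1632 = 0.4653
  x=1: 1/4 × log_e[(1/4)/(1/4)] = 1/4 × 0.0000 = 0.0000
  x=2: 7/20 × log_e[(7/20)/(5/8)] = 7/20 × -0.5798 = -0.2029

D_KL(P||Q) = 0.2623 nats

Note: KL divergence is always non-negative and equals 0 iff P = Q.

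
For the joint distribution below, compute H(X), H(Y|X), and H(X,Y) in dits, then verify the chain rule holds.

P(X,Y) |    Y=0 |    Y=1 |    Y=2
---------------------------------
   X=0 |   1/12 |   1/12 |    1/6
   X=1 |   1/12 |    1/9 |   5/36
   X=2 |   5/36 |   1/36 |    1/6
H(X,Y) = 0.9166, H(X) = 0.4771, H(Y|X) = 0.4395 (all in dits)

Chain rule: H(X,Y) = H(X) + H(Y|X)

Left side — joint entropy directly:
H(X,Y) = -Σ p(x,y) log p(x,y) = 0.9166 dits

Right side — compute H(Y|X) from the conditional distributions:
P(X) = (1/3, 1/3, 1/3), so H(X) = 0.4771 dits
H(Y|X) = Σ_x P(X=x) · H(Y|X=x):
  P(Y|X=0) = (1/4, 1/4, 1/2), H(Y|X=0) = 0.4515, weight P(X=0) = 1/3
  P(Y|X=1) = (1/4, 1/3, 5/12), H(Y|X=1) = 0.4680, weight P(X=1) = 1/3
  P(Y|X=2) = (5/12, 1/12, 1/2), H(Y|X=2) = 0.3989, weight P(X=2) = 1/3
H(Y|X) = 0.4395 dits

H(X) + H(Y|X) = 0.4771 + 0.4395 = 0.9166 dits

Both sides equal 0.9166 dits. ✓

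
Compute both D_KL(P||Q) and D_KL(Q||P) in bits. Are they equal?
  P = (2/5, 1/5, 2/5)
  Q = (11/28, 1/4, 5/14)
D_KL(P||Q) = 0.0114, D_KL(Q||P) = 0.0119

KL divergence is not symmetric: D_KL(P||Q) ≠ D_KL(Q||P) in general.

D_KL(P||Q) = 0.0114 bits
D_KL(Q||P) = 0.0119 bits

No, they are not equal!

This asymmetry is why KL divergence is not a true distance metric.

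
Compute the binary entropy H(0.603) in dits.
0.2917 dits

The binary entropy function is:
H(p) = -p log(p) - (1-p) log(1-p)

H(0.603) = -0.603 × log_10(0.603) - 0.397 × log_10(0.397)
H(0.603) = 0.2917 dits

Note: Binary entropy is maximized at p=0.5 (H=1 bit) and minimized at p=0 or p=1 (H=0).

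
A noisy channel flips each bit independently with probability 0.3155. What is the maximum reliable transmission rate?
0.1006 bits

For a binary symmetric channel (BSC) with error probability p:
Capacity C = 1 - H(p) bits per symbol

where H(p) = -p log₂(p) - (1-p) log₂(1-p) is the binary entropy function.

H(0.3155) = 0.8994 bits
C = 1 - 0.8994 = 0.1006 bits per symbol

This means we can reliably transmit up to 0.1006 bits of information per channel use.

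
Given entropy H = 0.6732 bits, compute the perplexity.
1.5946

Perplexity is 2^H (or exp(H) for natural log).

H = 0.6732 bits
Perplexity = 2^0.6732 = 1.5946

Interpretation: The model's uncertainty is equivalent to choosing uniformly among 1.6 options.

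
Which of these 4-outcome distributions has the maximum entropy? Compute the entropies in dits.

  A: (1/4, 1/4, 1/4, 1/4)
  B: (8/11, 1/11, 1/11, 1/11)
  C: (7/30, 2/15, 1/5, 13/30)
A

For a discrete distribution over n outcomes, entropy is maximized by the uniform distribution.

Computing entropies:
H(A) = 0.6021 dits
H(B) = 0.3846 dits
H(C) = 0.5613 dits

The uniform distribution (where all probabilities equal 1/4) achieves the maximum entropy of log_10(4) = 0.6021 dits.

Distribution A has the highest entropy.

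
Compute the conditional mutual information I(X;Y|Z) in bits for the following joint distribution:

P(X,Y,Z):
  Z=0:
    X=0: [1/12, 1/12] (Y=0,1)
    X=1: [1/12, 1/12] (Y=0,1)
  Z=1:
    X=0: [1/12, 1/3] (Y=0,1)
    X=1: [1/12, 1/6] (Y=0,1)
0.0105 bits

Conditional mutual information: I(X;Y|Z) = H(X|Z) + H(Y|Z) - H(X,Y|Z)

H(Z) = 0.9183
H(X,Z) = 1.8879 → H(X|Z) = 0.9696
H(Y,Z) = 1.7925 → H(Y|Z) = 0.8742
H(X,Y,Z) = 2.7516 → H(X,Y|Z) = 1.8333

I(X;Y|Z) = 0.9696 + 0.8742 - 1.8333 = 0.0105 bits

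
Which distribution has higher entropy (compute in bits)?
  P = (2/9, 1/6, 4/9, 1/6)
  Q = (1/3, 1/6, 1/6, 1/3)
Q

Computing entropies in bits:
H(P) = 1.8638
H(Q) = 1.9183

Distribution Q has higher entropy.

Intuition: The distribution closer to uniform (more spread out) has higher entropy.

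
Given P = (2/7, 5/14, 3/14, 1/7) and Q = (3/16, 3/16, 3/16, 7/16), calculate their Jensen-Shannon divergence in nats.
0.0582 nats

Jensen-Shannon divergence is:
JSD(P||Q) = 0.5 × D_KL(P||M) + 0.5 × D_KL(Q||M)
where M = 0.5 × (P + Q) is the mixture distribution.

M = 0.5 × (2/7, 5/14, 3/14, 1/7) + 0.5 × (3/16, 3/16, 3/16, 7/16) = (0.236607, 0.272321, 0.200893, 0.290179)

D_KL(P||M) = 0.0633 nats
D_KL(Q||M) = 0.0531 nats

JSD(P||Q) = 0.5 × 0.0633 + 0.5 × 0.0531 = 0.0582 nats

Unlike KL divergence, JSD is symmetric and bounded: 0 ≤ JSD ≤ log(2).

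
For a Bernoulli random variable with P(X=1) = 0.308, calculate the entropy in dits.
0.2682 dits

The binary entropy function is:
H(p) = -p log(p) - (1-p) log(1-p)

H(0.308) = -0.308 × log_10(0.308) - 0.692 × log_10(0.692)
H(0.308) = 0.2682 dits

Note: Binary entropy is maximized at p=0.5 (H=1 bit) and minimized at p=0 or p=1 (H=0).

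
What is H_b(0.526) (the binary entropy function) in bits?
0.9980 bits

The binary entropy function is:
H(p) = -p log(p) - (1-p) log(1-p)

H(0.526) = -0.526 × log_2(0.526) - 0.474 × log_2(0.474)
H(0.526) = 0.9980 bits

Note: Binary entropy is maximized at p=0.5 (H=1 bit) and minimized at p=0 or p=1 (H=0).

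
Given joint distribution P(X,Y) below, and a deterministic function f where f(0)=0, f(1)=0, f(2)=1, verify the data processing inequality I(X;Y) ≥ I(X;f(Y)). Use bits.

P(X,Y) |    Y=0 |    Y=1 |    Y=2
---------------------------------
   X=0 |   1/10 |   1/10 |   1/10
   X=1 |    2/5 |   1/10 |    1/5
I(X;Y) = 0.0448, I(X;f(Y)) = 0.0016, inequality holds: 0.0448 ≥ 0.0016

Data Processing Inequality: For any Markov chain X → Y → Z, we have I(X;Y) ≥ I(X;Z).

Here Z = f(Y) is a deterministic function of Y, forming X → Y → Z.

Original I(X;Y) = 0.0448 bits

After applying f:
P(X,Z) where Z=f(Y):
- P(X,Z=0) = P(X,Y=0) + P(X,Y=1)
- P(X,Z=1) = P(X,Y=2)

I(X;Z) = I(X;f(Y)) = 0.0016 bits

Verification: 0.0448 ≥ 0.0016 ✓

Information cannot be created by processing; the function f can only lose information about X.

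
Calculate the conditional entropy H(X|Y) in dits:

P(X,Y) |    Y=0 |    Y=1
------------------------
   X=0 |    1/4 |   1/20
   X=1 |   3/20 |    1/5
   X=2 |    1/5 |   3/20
0.4500 dits

Using the chain rule: H(X|Y) = H(X,Y) - H(Y)

First, compute H(X,Y) = 0.7423 dits

Marginal P(Y) = (3/5, 2/5)
H(Y) = 0.2923 dits

H(X|Y) = H(X,Y) - H(Y) = 0.7423 - 0.2923 = 0.4500 dits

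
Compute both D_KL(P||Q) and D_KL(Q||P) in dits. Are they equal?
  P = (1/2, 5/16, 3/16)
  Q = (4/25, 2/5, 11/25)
D_KL(P||Q) = 0.1445, D_KL(Q||P) = 0.1267

KL divergence is not symmetric: D_KL(P||Q) ≠ D_KL(Q||P) in general.

D_KL(P||Q) = 0.1445 dits
D_KL(Q||P) = 0.1267 dits

No, they are not equal!

This asymmetry is why KL divergence is not a true distance metric.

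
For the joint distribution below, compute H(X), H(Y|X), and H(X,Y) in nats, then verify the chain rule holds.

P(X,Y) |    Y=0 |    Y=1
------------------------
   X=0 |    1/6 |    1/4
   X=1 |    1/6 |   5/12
H(X,Y) = 1.3086, H(X) = 0.6792, H(Y|X) = 0.6294 (all in nats)

Chain rule: H(X,Y) = H(X) + H(Y|X)

Left side — joint entropy directly:
H(X,Y) = -Σ p(x,y) log p(x,y) = 1.3086 nats

Right side — compute H(Y|X) from the conditional distributions:
P(X) = (5/12, 7/12), so H(X) = 0.6792 nats
H(Y|X) = Σ_x P(X=x) · H(Y|X=x):
  P(Y|X=0) = (2/5, 3/5), H(Y|X=0) = 0.6730, weight P(X=0) = 5/12
  P(Y|X=1) = (2/7, 5/7), H(Y|X=1) = 0.5983, weight P(X=1) = 7/12
H(Y|X) = 0.6294 nats

H(X) + H(Y|X) = 0.6792 + 0.6294 = 1.3086 nats

Both sides equal 1.3086 nats. ✓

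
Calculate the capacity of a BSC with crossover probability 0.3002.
0.1185 bits

For a binary symmetric channel (BSC) with error probability p:
Capacity C = 1 - H(p) bits per symbol

where H(p) = -p log₂(p) - (1-p) log₂(1-p) is the binary entropy function.

H(0.3002) = 0.8815 bits
C = 1 - 0.8815 = 0.1185 bits per symbol

This means we can reliably transmit up to 0.1185 bits of information per channel use.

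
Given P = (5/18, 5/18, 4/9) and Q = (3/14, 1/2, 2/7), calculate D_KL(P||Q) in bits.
0.1517 bits

KL divergence: D_KL(P||Q) = Σ p(x) log(p(x)/q(x))

Computing term by term:
  x=0: 5/18 × log_2[(5/18)/(3/14)] = 5/18 × 0.3744 = 0.1040
  x=1: 5/18 × log_2[(5/18)/(1/2)] = 5/18 × -0.8480 = -0.2356
  x=2: 4/9 × log_2[(4/9)/(2/7)] = 4/9 × 0.6374 = 0.2833

D_KL(P||Q) = 0.1517 bits

Note: KL divergence is always non-negative and equals 0 iff P = Q.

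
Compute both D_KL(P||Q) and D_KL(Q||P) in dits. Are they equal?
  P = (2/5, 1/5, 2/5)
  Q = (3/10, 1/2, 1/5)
D_KL(P||Q) = 0.0908, D_KL(Q||P) = 0.1013

KL divergence is not symmetric: D_KL(P||Q) ≠ D_KL(Q||P) in general.

D_KL(P||Q) = 0.0908 dits
D_KL(Q||P) = 0.1013 dits

No, they are not equal!

This asymmetry is why KL divergence is not a true distance metric.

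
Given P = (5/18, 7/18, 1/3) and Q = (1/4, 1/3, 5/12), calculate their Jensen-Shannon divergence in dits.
0.0016 dits

Jensen-Shannon divergence is:
JSD(P||Q) = 0.5 × D_KL(P||M) + 0.5 × D_KL(Q||M)
where M = 0.5 × (P + Q) is the mixture distribution.

M = 0.5 × (5/18, 7/18, 1/3) + 0.5 × (1/4, 1/3, 5/12) = (0.263889, 13/36, 3/8)

D_KL(P||M) = 0.0017 dits
D_KL(Q||M) = 0.0016 dits

JSD(P||Q) = 0.5 × 0.0017 + 0.5 × 0.0016 = 0.0016 dits

Unlike KL divergence, JSD is symmetric and bounded: 0 ≤ JSD ≤ log(2).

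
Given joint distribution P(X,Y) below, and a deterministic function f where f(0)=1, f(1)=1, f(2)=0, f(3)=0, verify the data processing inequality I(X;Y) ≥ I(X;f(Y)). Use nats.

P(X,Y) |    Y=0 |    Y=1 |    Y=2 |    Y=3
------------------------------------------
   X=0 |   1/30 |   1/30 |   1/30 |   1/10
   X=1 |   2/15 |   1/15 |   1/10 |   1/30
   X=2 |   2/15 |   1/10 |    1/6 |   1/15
I(X;Y) = 0.0686, I(X;f(Y)) = 0.0180, inequality holds: 0.0686 ≥ 0.0180

Data Processing Inequality: For any Markov chain X → Y → Z, we have I(X;Y) ≥ I(X;Z).

Here Z = f(Y) is a deterministic function of Y, forming X → Y → Z.

Original I(X;Y) = 0.0686 nats

After applying f:
P(X,Z) where Z=f(Y):
- P(X,Z=0) = P(X,Y=2) + P(X,Y=3)
- P(X,Z=1) = P(X,Y=0) + P(X,Y=1)

I(X;Z) = I(X;f(Y)) = 0.0180 nats

Verification: 0.0686 ≥ 0.0180 ✓

Information cannot be created by processing; the function f can only lose information about X.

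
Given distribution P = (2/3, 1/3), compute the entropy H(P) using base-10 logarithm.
0.2764 dits

Shannon entropy is H(X) = -Σ p(x) log p(x).

For P = (2/3, 1/3):
H = -2/3 × log_10(2/3) -1/3 × log_10(1/3)
H = 0.2764 dits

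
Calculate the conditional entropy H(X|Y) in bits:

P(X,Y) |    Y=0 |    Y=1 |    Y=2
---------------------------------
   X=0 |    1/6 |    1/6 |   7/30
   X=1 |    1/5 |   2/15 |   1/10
0.9556 bits

Using the chain rule: H(X|Y) = H(X,Y) - H(Y)

First, compute H(X,Y) = 2.5357 bits

Marginal P(Y) = (11/30, 3/10, 1/3)
H(Y) = 1.5801 bits

H(X|Y) = H(X,Y) - H(Y) = 2.5357 - 1.5801 = 0.9556 bits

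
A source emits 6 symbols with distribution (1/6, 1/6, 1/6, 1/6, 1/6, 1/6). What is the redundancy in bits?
0.0000 bits

Redundancy measures how far a source is from maximum entropy:
R = H_max - H(X)

Maximum entropy for 6 symbols: H_max = log_2(6) = 2.5850 bits
Actual entropy: H(X) = 2.5850 bits
Redundancy: R = 2.5850 - 2.5850 = 0.0000 bits

This redundancy represents potential for compression: the source could be compressed by 0.0000 bits per symbol.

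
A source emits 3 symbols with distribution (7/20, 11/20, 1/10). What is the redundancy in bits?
0.2483 bits

Redundancy measures how far a source is from maximum entropy:
R = H_max - H(X)

Maximum entropy for 3 symbols: H_max = log_2(3) = 1.5850 bits
Actual entropy: H(X) = 1.3367 bits
Redundancy: R = 1.5850 - 1.3367 = 0.2483 bits

This redundancy represents potential for compression: the source could be compressed by 0.2483 bits per symbol.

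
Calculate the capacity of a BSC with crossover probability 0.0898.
0.5642 bits

For a binary symmetric channel (BSC) with error probability p:
Capacity C = 1 - H(p) bits per symbol

where H(p) = -p log₂(p) - (1-p) log₂(1-p) is the binary entropy function.

H(0.0898) = 0.4358 bits
C = 1 - 0.4358 = 0.5642 bits per symbol

This means we can reliably transmit up to 0.5642 bits of information per channel use.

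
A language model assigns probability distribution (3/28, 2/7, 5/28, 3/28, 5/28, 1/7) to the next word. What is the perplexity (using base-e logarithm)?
5.6396

Perplexity is e^H (or exp(H) for natural log).

First, H = -Σ p log p = 1.7298 nats
Perplexity = e^1.7298 = 5.6396

Interpretation: The model's uncertainty is equivalent to choosing uniformly among 5.6 options.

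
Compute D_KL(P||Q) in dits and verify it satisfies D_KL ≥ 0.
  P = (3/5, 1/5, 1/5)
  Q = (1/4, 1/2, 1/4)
0.1292 dits

KL divergence satisfies the Gibbs inequality: D_KL(P||Q) ≥ 0 for all distributions P, Q.

D_KL(P||Q) = Σ p(x) log(p(x)/q(x))
Term by term:
  x=0: 3/5 × log_10[(3/5)/(1/4)] = 0.2281
  x=1: 1/5 × log_10[(1/5)/(1/2)] = -0.0796
  x=2: 1/5 × log_10[(1/5)/(1/4)] = -0.0194
D_KL(P||Q) = 0.1292 dits

D_KL(P||Q) = 0.1292 ≥ 0 ✓

This non-negativity is a fundamental property: relative entropy cannot be negative because it measures how different Q is from P.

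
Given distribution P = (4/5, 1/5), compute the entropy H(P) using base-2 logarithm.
0.7219 bits

Shannon entropy is H(X) = -Σ p(x) log p(x).

For P = (4/5, 1/5):
H = -4/5 × log_2(4/5) -1/5 × log_2(1/5)
H = 0.7219 bits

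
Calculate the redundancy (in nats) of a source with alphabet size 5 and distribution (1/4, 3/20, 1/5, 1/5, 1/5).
0.0126 nats

Redundancy measures how far a source is from maximum entropy:
R = H_max - H(X)

Maximum entropy for 5 symbols: H_max = log_e(5) = 1.6094 nats
Actual entropy: H(X) = 1.5968 nats
Redundancy: R = 1.6094 - 1.5968 = 0.0126 nats

This redundancy represents potential for compression: the source could be compressed by 0.0126 nats per symbol.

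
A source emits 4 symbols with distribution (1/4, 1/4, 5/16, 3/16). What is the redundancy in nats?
0.0158 nats

Redundancy measures how far a source is from maximum entropy:
R = H_max - H(X)

Maximum entropy for 4 symbols: H_max = log_e(4) = 1.3863 nats
Actual entropy: H(X) = 1.3705 nats
Redundancy: R = 1.3863 - 1.3705 = 0.0158 nats

This redundancy represents potential for compression: the source could be compressed by 0.0158 nats per symbol.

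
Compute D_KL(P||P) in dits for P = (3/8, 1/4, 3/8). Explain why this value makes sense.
0.0000 dits

KL divergence satisfies the Gibbs inequality: D_KL(P||Q) ≥ 0 for all distributions P, Q.

D_KL(P||Q) = Σ p(x) log(p(x)/q(x))
Each term is p(x) × log_10(p(x)/p(x)) = p(x) × log_10(1) = 0, so the sum is 0.
D_KL(P||Q) = 0.0000 dits

When P = Q, the KL divergence is exactly 0, as there is no 'divergence' between identical distributions.

This non-negativity is a fundamental property: relative entropy cannot be negative because it measures how different Q is from P.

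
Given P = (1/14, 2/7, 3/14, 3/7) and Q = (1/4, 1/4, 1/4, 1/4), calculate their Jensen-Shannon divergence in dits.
0.0171 dits

Jensen-Shannon divergence is:
JSD(P||Q) = 0.5 × D_KL(P||M) + 0.5 × D_KL(Q||M)
where M = 0.5 × (P + Q) is the mixture distribution.

M = 0.5 × (1/14, 2/7, 3/14, 3/7) + 0.5 × (1/4, 1/4, 1/4, 1/4) = (0.160714, 0.267857, 0.232143, 0.339286)

D_KL(P||M) = 0.0189 dits
D_KL(Q||M) = 0.0154 dits

JSD(P||Q) = 0.5 × 0.0189 + 0.5 × 0.0154 = 0.0171 dits

Unlike KL divergence, JSD is symmetric and bounded: 0 ≤ JSD ≤ log(2).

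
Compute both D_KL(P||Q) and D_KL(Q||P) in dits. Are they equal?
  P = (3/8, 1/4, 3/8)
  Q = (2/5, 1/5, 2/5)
D_KL(P||Q) = 0.0032, D_KL(Q||P) = 0.0030

KL divergence is not symmetric: D_KL(P||Q) ≠ D_KL(Q||P) in general.

D_KL(P||Q) = 0.0032 dits
D_KL(Q||P) = 0.0030 dits

No, they are not equal!

This asymmetry is why KL divergence is not a true distance metric.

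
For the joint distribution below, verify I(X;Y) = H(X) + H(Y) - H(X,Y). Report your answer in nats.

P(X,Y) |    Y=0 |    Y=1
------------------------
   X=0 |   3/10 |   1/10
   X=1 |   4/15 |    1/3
I(X;Y) = 0.0471 nats

Mutual information has multiple equivalent forms:
- I(X;Y) = H(X) - H(X|Y)
- I(X;Y) = H(Y) - H(Y|X)
- I(X;Y) = H(X) + H(Y) - H(X,Y)

Computing all quantities:
H(X) = 0.6730, H(Y) = 0.6842, H(X,Y) = 1.3101
H(X|Y) = 0.6259, H(Y|X) = 0.6371

Verification:
H(X) - H(X|Y) = 0.6730 - 0.6259 = 0.0471
H(Y) - H(Y|X) = 0.6842 - 0.6371 = 0.0471
H(X) + H(Y) - H(X,Y) = 0.6730 + 0.6842 - 1.3101 = 0.0471

All forms give I(X;Y) = 0.0471 nats. ✓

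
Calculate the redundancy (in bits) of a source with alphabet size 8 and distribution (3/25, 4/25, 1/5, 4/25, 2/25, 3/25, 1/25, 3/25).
0.1111 bits

Redundancy measures how far a source is from maximum entropy:
R = H_max - H(X)

Maximum entropy for 8 symbols: H_max = log_2(8) = 3.0000 bits
Actual entropy: H(X) = 2.8889 bits
Redundancy: R = 3.0000 - 2.8889 = 0.1111 bits

This redundancy represents potential for compression: the source could be compressed by 0.1111 bits per symbol.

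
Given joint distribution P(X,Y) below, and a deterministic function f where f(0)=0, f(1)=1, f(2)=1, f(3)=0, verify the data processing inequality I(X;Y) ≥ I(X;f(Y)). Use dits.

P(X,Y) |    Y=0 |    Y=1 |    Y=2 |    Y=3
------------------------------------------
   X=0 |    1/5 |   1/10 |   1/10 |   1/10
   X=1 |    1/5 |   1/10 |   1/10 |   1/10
I(X;Y) = 0.0000, I(X;f(Y)) = 0.0000, inequality holds: 0.0000 ≥ 0.0000

Data Processing Inequality: For any Markov chain X → Y → Z, we have I(X;Y) ≥ I(X;Z).

Here Z = f(Y) is a deterministic function of Y, forming X → Y → Z.

Original I(X;Y) = 0.0000 dits

After applying f:
P(X,Z) where Z=f(Y):
- P(X,Z=0) = P(X,Y=0) + P(X,Y=3)
- P(X,Z=1) = P(X,Y=1) + P(X,Y=2)

I(X;Z) = I(X;f(Y)) = 0.0000 dits

Verification: 0.0000 ≥ 0.0000 ✓

Information cannot be created by processing; the function f can only lose information about X.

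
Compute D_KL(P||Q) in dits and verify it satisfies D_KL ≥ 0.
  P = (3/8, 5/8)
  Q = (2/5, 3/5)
0.0006 dits

KL divergence satisfies the Gibbs inequality: D_KL(P||Q) ≥ 0 for all distributions P, Q.

D_KL(P||Q) = Σ p(x) log(p(x)/q(x))
Term by term:
  x=0: 3/8 × log_10[(3/8)/(2/5)] = -0.0105
  x=1: 5/8 × log_10[(5/8)/(3/5)] = 0.0111
D_KL(P||Q) = 0.0006 dits

D_KL(P||Q) = 0.0006 ≥ 0 ✓

This non-negativity is a fundamental property: relative entropy cannot be negative because it measures how different Q is from P.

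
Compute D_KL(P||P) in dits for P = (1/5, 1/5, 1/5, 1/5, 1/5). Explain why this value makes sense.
0.0000 dits

KL divergence satisfies the Gibbs inequality: D_KL(P||Q) ≥ 0 for all distributions P, Q.

D_KL(P||Q) = Σ p(x) log(p(x)/q(x))
Each term is p(x) × log_10(p(x)/p(x)) = p(x) × log_10(1) = 0, so the sum is 0.
D_KL(P||Q) = 0.0000 dits

When P = Q, the KL divergence is exactly 0, as there is no 'divergence' between identical distributions.

This non-negativity is a fundamental property: relative entropy cannot be negative because it measures how different Q is from P.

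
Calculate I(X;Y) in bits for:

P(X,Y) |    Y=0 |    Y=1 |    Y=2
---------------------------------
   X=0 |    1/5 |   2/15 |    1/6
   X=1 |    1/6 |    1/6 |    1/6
0.0049 bits

Mutual information: I(X;Y) = H(X) + H(Y) - H(X,Y)

Marginals:
P(X) = (1/2, 1/2), H(X) = 1.0000 bits
P(Y) = (11/30, 3/10, 1/3), H(Y) = 1.5801 bits

Joint entropy: H(X,Y) = 2.5753 bits

I(X;Y) = 1.0000 + 1.5801 - 2.5753 = 0.0049 bits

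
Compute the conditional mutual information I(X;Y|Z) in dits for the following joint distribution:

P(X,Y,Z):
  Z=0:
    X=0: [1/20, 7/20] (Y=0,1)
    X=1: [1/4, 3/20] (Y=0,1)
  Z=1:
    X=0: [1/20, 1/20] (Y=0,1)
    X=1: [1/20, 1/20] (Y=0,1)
0.0495 dits

Conditional mutual information: I(X;Y|Z) = H(X|Z) + H(Y|Z) - H(X,Y|Z)

H(Z) = 0.2173
H(X,Z) = 0.5184 → H(X|Z) = 0.3010
H(Y,Z) = 0.5074 → H(Y|Z) = 0.2901
H(X,Y,Z) = 0.7589 → H(X,Y|Z) = 0.5416

I(X;Y|Z) = 0.3010 + 0.2901 - 0.5416 = 0.0495 dits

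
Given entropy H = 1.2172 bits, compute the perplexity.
2.3250

Perplexity is 2^H (or exp(H) for natural log).

H = 1.2172 bits
Perplexity = 2^1.2172 = 2.3250

Interpretation: The model's uncertainty is equivalent to choosing uniformly among 2.3 options.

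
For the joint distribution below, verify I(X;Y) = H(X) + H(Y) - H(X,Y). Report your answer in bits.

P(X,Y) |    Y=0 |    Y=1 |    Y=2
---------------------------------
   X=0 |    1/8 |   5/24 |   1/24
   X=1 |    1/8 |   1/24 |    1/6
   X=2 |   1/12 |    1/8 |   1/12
I(X;Y) = 0.1480 bits

Mutual information has multiple equivalent forms:
- I(X;Y) = H(X) - H(X|Y)
- I(X;Y) = H(Y) - H(Y|X)
- I(X;Y) = H(X) + H(Y) - H(X,Y)

Computing all quantities:
H(X) = 1.5774, H(Y) = 1.5774, H(X,Y) = 3.0069
H(X|Y) = 1.4294, H(Y|X) = 1.4294

Verification:
H(X) - H(X|Y) = 1.5774 - 1.4294 = 0.1480
H(Y) - H(Y|X) = 1.5774 - 1.4294 = 0.1480
H(X) + H(Y) - H(X,Y) = 1.5774 + 1.5774 - 3.0069 = 0.1480

All forms give I(X;Y) = 0.1480 bits. ✓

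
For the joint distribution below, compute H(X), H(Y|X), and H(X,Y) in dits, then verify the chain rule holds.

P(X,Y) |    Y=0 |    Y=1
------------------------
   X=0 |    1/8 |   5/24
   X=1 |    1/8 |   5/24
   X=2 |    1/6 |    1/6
H(X,Y) = 0.7690, H(X) = 0.4771, H(Y|X) = 0.2919 (all in dits)

Chain rule: H(X,Y) = H(X) + H(Y|X)

Left side — joint entropy directly:
H(X,Y) = -Σ p(x,y) log p(x,y) = 0.7690 dits

Right side — compute H(Y|X) from the conditional distributions:
P(X) = (1/3, 1/3, 1/3), so H(X) = 0.4771 dits
H(Y|X) = Σ_x P(X=x) · H(Y|X=x):
  P(Y|X=0) = (3/8, 5/8), H(Y|X=0) = 0.2873, weight P(X=0) = 1/3
  P(Y|X=1) = (3/8, 5/8), H(Y|X=1) = 0.2873, weight P(X=1) = 1/3
  P(Y|X=2) = (1/2, 1/2), H(Y|X=2) = 0.3010, weight P(X=2) = 1/3
H(Y|X) = 0.2919 dits

H(X) + H(Y|X) = 0.4771 + 0.2919 = 0.7690 dits

Both sides equal 0.7690 dits. ✓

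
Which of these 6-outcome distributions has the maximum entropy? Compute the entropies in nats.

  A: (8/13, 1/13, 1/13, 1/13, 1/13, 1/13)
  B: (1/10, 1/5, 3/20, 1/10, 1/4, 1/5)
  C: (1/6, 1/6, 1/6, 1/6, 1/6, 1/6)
C

For a discrete distribution over n outcomes, entropy is maximized by the uniform distribution.

Computing entropies:
H(A) = 1.2853 nats
H(B) = 1.7354 nats
H(C) = 1.7918 nats

The uniform distribution (where all probabilities equal 1/6) achieves the maximum entropy of log_e(6) = 1.7918 nats.

Distribution C has the highest entropy.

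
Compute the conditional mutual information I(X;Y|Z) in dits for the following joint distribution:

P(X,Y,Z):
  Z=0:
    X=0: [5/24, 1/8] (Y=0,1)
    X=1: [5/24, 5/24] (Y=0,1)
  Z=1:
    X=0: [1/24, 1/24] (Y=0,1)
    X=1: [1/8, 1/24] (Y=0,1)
0.0059 dits

Conditional mutual information: I(X;Y|Z) = H(X|Z) + H(Y|Z) - H(X,Y|Z)

H(Z) = 0.2442
H(X,Z) = 0.5371 → H(X|Z) = 0.2929
H(Y,Z) = 0.5371 → H(Y|Z) = 0.2929
H(X,Y,Z) = 0.8241 → H(X,Y|Z) = 0.5799

I(X;Y|Z) = 0.2929 + 0.2929 - 0.5799 = 0.0059 dits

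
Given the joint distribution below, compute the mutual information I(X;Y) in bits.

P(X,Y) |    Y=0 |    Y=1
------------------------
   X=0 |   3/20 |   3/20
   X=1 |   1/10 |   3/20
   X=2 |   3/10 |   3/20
0.0368 bits

Mutual information: I(X;Y) = H(X) + H(Y) - H(X,Y)

Marginals:
P(X) = (3/10, 1/4, 9/20), H(X) = 1.5395 bits
P(Y) = (11/20, 9/20), H(Y) = 0.9928 bits

Joint entropy: H(X,Y) = 2.4955 bits

I(X;Y) = 1.5395 + 0.9928 - 2.4955 = 0.0368 bits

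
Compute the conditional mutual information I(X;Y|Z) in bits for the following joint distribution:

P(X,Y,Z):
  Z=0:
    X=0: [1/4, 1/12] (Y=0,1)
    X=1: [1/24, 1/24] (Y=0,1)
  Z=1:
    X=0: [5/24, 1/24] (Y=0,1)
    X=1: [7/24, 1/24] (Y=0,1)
0.0149 bits

Conditional mutual information: I(X;Y|Z) = H(X|Z) + H(Y|Z) - H(X,Y|Z)

H(Z) = 0.9799
H(X,Z) = 1.8554 → H(X|Z) = 0.8755
H(Y,Z) = 1.6922 → H(Y|Z) = 0.7123
H(X,Y,Z) = 2.5528 → H(X,Y|Z) = 1.5730

I(X;Y|Z) = 0.8755 + 0.7123 - 1.5730 = 0.0149 bits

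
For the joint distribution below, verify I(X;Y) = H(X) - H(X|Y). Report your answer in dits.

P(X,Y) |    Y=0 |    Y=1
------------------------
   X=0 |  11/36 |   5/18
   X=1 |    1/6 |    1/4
I(X;Y) = 0.0033 dits

Mutual information has multiple equivalent forms:
- I(X;Y) = H(X) - H(X|Y)
- I(X;Y) = H(Y) - H(Y|X)
- I(X;Y) = H(X) + H(Y) - H(X,Y)

Computing all quantities:
H(X) = 0.2950, H(Y) = 0.3004, H(X,Y) = 0.5921
H(X|Y) = 0.2917, H(Y|X) = 0.2971

Verification:
H(X) - H(X|Y) = 0.2950 - 0.2917 = 0.0033
H(Y) - H(Y|X) = 0.3004 - 0.2971 = 0.0033
H(X) + H(Y) - H(X,Y) = 0.2950 + 0.3004 - 0.5921 = 0.0033

All forms give I(X;Y) = 0.0033 dits. ✓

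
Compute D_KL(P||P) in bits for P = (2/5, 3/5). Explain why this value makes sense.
0.0000 bits

KL divergence satisfies the Gibbs inequality: D_KL(P||Q) ≥ 0 for all distributions P, Q.

D_KL(P||Q) = Σ p(x) log(p(x)/q(x))
Each term is p(x) × log_2(p(x)/p(x)) = p(x) × log_2(1) = 0, so the sum is 0.
D_KL(P||Q) = 0.0000 bits

When P = Q, the KL divergence is exactly 0, as there is no 'divergence' between identical distributions.

This non-negativity is a fundamental property: relative entropy cannot be negative because it measures how different Q is from P.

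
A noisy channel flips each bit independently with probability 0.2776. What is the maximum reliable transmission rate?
0.1478 bits

For a binary symmetric channel (BSC) with error probability p:
Capacity C = 1 - H(p) bits per symbol

where H(p) = -p log₂(p) - (1-p) log₂(1-p) is the binary entropy function.

H(0.2776) = 0.8522 bits
C = 1 - 0.8522 = 0.1478 bits per symbol

This means we can reliably transmit up to 0.1478 bits of information per channel use.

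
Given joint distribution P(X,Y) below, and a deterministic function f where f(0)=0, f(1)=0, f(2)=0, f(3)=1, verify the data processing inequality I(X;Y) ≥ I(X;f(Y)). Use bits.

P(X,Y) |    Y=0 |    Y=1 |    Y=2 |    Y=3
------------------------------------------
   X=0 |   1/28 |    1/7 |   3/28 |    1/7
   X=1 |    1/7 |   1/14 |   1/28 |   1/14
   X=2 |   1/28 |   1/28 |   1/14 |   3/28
I(X;Y) = 0.1327, I(X;f(Y)) = 0.0204, inequality holds: 0.1327 ≥ 0.0204

Data Processing Inequality: For any Markov chain X → Y → Z, we have I(X;Y) ≥ I(X;Z).

Here Z = f(Y) is a deterministic function of Y, forming X → Y → Z.

Original I(X;Y) = 0.1327 bits

After applying f:
P(X,Z) where Z=f(Y):
- P(X,Z=0) = P(X,Y=0) + P(X,Y=1) + P(X,Y=2)
- P(X,Z=1) = P(X,Y=3)

I(X;Z) = I(X;f(Y)) = 0.0204 bits

Verification: 0.1327 ≥ 0.0204 ✓

Information cannot be created by processing; the function f can only lose information about X.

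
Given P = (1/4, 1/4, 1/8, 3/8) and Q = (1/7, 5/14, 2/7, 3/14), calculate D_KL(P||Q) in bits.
0.2269 bits

KL divergence: D_KL(P||Q) = Σ p(x) log(p(x)/q(x))

Computing term by term:
  x=0: 1/4 × log_2[(1/4)/(1/7)] = 1/4 × 0.8074 = 0.2018
  x=1: 1/4 × log_2[(1/4)/(5/14)] = 1/4 × -0.5146 = -0.1286
  x=2: 1/8 × log_2[(1/8)/(2/7)] = 1/8 × -1.1926 = -0.1491
  x=3: 3/8 × log_2[(3/8)/(3/14)] = 3/8 × 0.8074 = 0.3028

D_KL(P||Q) = 0.2269 bits

Note: KL divergence is always non-negative and equals 0 iff P = Q.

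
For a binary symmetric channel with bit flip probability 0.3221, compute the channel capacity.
0.0933 bits

For a binary symmetric channel (BSC) with error probability p:
Capacity C = 1 - H(p) bits per symbol

where H(p) = -p log₂(p) - (1-p) log₂(1-p) is the binary entropy function.

H(0.3221) = 0.9067 bits
C = 1 - 0.9067 = 0.0933 bits per symbol

This means we can reliably transmit up to 0.0933 bits of information per channel use.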